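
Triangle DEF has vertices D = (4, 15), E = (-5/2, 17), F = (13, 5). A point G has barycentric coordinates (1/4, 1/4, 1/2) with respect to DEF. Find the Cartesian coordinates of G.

G = (1/4)·D + (1/4)·E + (1/2)·F.
x-coordinate: (1/4)·4 + (1/4)·(-5/2) + (1/2)·13 = 55/8.
y-coordinate: (1/4)·15 + (1/4)·17 + (1/2)·5 = 21/2.

(55/8, 21/2)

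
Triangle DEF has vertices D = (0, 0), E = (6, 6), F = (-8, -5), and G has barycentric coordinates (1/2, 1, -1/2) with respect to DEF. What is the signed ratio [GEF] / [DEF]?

The signed ratio [GEF]/[DEF] equals the barycentric coordinate of G at vertex D, which is 1/2.

1/2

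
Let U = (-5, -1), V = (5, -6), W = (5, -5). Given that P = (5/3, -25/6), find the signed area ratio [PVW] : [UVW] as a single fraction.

[UVW] = ½·((-5)·(-6−(-5)) + 5·(-5−(-1)) + 5·(-1−(-6))) = ½·(5 − 20 + 25) = 5.
[PVW] = ½·((5/3)·(-6−(-5)) + 5·(-5−(-25/6)) + 5·(-25/6−(-6))) = ½·(-5/3 − 25/6 + 55/6) = 5/3, so the ratio is (5/3)/5 = 1/3.

1/3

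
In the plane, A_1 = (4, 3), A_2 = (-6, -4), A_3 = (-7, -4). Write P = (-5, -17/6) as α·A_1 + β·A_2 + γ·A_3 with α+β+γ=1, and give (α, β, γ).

(1/6, 1/6, 2/3)

Signed area of the reference triangle: [A_1A_2A_3] = ½·(4·(-4−(-4)) + (-6)·(-4−3) + (-7)·(3−(-4))) = ½·(0 + 42 − 49) = -7/2.
[PA_2A_3] = ½·((-5)·(-4−(-4)) + (-6)·(-4−(-17/6)) + (-7)·(-17/6−(-4))) = ½·(0 + 7 − 49/6) = -7/12, so the A_1-coordinate is (-7/12)/(-7/2) = 1/6.
[A_1PA_3] = ½·(4·(-17/6−(-4)) + (-5)·(-4−3) + (-7)·(3−(-17/6))) = ½·(14/3 + 35 − 245/6) = -7/12, so the A_2-coordinate is 1/6.
[A_1A_2P] = ½·(4·(-4−(-17/6)) + (-6)·(-17/6−3) + (-5)·(3−(-4))) = ½·(-14/3 + 35 − 35) = -7/3, so the A_3-coordinate is 2/3.
Check: 1/6 + 1/6 + 2/3 = 1.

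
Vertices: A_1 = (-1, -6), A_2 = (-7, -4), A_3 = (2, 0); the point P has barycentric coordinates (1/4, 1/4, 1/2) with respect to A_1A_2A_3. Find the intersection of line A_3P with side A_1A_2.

(-4, -5)

Line A_3P meets A_1A_2 where the A_3-coordinate vanishes; zeroing P's A_3-weight and renormalizing leaves A_1, A_2-weights 1/4 : 1/4 → (1/2, 1/2).
So Q = (1/2)·A_1 + (1/2)·A_2 = (-4, -5).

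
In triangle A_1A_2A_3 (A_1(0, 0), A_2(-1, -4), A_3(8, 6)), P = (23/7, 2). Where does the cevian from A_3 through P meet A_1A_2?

Barycentric coordinates of P with respect to A_1A_2A_3: (3/7, 1/7, 3/7).
On side A_1A_2 the A_3-coordinate is zero; dropping P's A_3-weight 3/7 and renormalizing the remaining 3/7 : 1/7 gives weights 3/4, 1/4 on A_1, A_2.
Q = (3/4)·(0, 0) + (1/4)·(-1, -4) = (-1/4, -1).

(-1/4, -1)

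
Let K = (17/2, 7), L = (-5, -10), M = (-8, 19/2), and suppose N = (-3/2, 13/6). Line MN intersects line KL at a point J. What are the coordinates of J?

Barycentric coordinates of N with respect to KLM: (1/3, 1/3, 1/3).
On side KL the M-coordinate is zero; dropping N's M-weight 1/3 and renormalizing the remaining 1/3 : 1/3 gives weights 1/2, 1/2 on K, L.
J = (1/2)·(17/2, 7) + (1/2)·(-5, -10) = (7/4, -3/2).

(7/4, -3/2)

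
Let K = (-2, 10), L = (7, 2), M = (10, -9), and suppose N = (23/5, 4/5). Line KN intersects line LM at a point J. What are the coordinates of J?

(9, -16/3)

Barycentric coordinates of N with respect to KLM: (2/5, 1/5, 2/5).
On side LM the K-coordinate is zero; dropping N's K-weight 2/5 and renormalizing the remaining 1/5 : 2/5 gives weights 1/3, 2/3 on L, M.
J = (1/3)·(7, 2) + (2/3)·(10, -9) = (9, -16/3).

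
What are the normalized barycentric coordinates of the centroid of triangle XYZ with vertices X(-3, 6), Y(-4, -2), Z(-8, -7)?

(1/3, 1/3, 1/3)

The centroid is the average of the vertices, so each weight is 1/3.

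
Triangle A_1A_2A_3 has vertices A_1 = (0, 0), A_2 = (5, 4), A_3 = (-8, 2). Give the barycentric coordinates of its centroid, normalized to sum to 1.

The centroid is the average of the vertices, so each weight is 1/3.

(1/3, 1/3, 1/3)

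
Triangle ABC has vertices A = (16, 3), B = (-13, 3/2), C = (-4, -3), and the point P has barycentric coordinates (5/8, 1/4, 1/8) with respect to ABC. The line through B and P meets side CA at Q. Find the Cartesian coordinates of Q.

Line BP meets CA where the B-coordinate vanishes; zeroing P's B-weight and renormalizing leaves C, A-weights 1/8 : 5/8 → (1/6, 5/6).
So Q = (1/6)·C + (5/6)·A = (38/3, 2).

(38/3, 2)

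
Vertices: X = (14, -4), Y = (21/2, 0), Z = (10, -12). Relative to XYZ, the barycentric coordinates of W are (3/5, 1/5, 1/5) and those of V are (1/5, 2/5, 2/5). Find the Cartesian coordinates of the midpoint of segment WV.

(47/4, -26/5)

Barycentric coordinates of the midpoint are the average: (2/5, 3/10, 3/10).
Converting: (2/5)·X + (3/10)·Y + (3/10)·Z = (47/4, -26/5).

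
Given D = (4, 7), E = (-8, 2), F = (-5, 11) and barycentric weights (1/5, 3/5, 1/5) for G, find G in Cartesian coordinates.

(-5, 24/5)

G = (1/5)·D + (3/5)·E + (1/5)·F.
x-coordinate: (1/5)·4 + (3/5)·(-8) + (1/5)·(-5) = -5.
y-coordinate: (1/5)·7 + (3/5)·2 + (1/5)·11 = 24/5.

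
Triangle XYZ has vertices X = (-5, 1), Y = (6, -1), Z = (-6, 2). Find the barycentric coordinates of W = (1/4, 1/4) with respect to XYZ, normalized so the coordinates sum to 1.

Signed area of the reference triangle: [XYZ] = ½·((-5)·(-1−2) + 6·(2−1) + (-6)·(1−(-1))) = ½·(15 + 6 − 12) = 9/2.
[WYZ] = ½·((1/4)·(-1−2) + 6·(2−(1/4)) + (-6)·(1/4−(-1))) = ½·(-3/4 + 21/2 − 15/2) = 9/8, so the X-coordinate is (9/8)/(9/2) = 1/4.
[XWZ] = ½·((-5)·(1/4−2) + (1/4)·(2−1) + (-6)·(1−(1/4))) = ½·(35/4 + 1/4 − 9/2) = 9/4, so the Y-coordinate is 1/2.
[XYW] = ½·((-5)·(-1−(1/4)) + 6·(1/4−1) + (1/4)·(1−(-1))) = ½·(25/4 − 9/2 + 1/2) = 9/8, so the Z-coordinate is 1/4.
Check: 1/4 + 1/2 + 1/4 = 1.

(1/4, 1/2, 1/4)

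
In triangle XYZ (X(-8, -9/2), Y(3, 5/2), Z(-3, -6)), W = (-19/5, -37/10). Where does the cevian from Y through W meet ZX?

Barycentric coordinates of W with respect to XYZ: (2/5, 1/5, 2/5).
On side ZX the Y-coordinate is zero; dropping W's Y-weight 1/5 and renormalizing the remaining 2/5 : 2/5 gives weights 1/2, 1/2 on Z, X.
V = (1/2)·(-3, -6) + (1/2)·(-8, -9/2) = (-11/2, -21/4).

(-11/2, -21/4)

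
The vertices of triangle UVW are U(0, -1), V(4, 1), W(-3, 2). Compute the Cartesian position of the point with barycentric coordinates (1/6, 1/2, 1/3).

P = (1/6)·U + (1/2)·V + (1/3)·W.
x-coordinate: (1/6)·0 + (1/2)·4 + (1/3)·(-3) = 1.
y-coordinate: (1/6)·(-1) + (1/2)·1 + (1/3)·2 = 1.

(1, 1)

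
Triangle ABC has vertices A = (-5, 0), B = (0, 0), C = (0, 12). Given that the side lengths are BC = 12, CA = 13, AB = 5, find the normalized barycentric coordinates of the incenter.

The incenter has barycentric coordinates proportional to the opposite side lengths: (12 : 13 : 5).
Normalizing by 12+13+5 = 30 gives (2/5, 13/30, 1/6).

(2/5, 13/30, 1/6)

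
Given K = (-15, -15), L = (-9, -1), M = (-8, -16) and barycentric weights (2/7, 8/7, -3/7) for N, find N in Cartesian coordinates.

(-78/7, 10/7)

N = (2/7)·K + (8/7)·L + (-3/7)·M.
x-coordinate: (2/7)·(-15) + (8/7)·(-9) + (-3/7)·(-8) = -78/7.
y-coordinate: (2/7)·(-15) + (8/7)·(-1) + (-3/7)·(-16) = 10/7.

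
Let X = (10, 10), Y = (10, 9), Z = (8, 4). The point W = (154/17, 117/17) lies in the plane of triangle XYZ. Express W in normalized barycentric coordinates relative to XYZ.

(4/17, 5/17, 8/17)

Signed area of the reference triangle: [XYZ] = ½·(10·(9−4) + 10·(4−10) + 8·(10−9)) = ½·(50 − 60 + 8) = -1.
[WYZ] = ½·((154/17)·(9−4) + 10·(4−(117/17)) + 8·(117/17−9)) = ½·(770/17 − 490/17 − 288/17) = -4/17, so the X-coordinate is (-4/17)/(-1) = 4/17.
[XWZ] = ½·(10·(117/17−4) + (154/17)·(4−10) + 8·(10−(117/17))) = ½·(490/17 − 924/17 + 424/17) = -5/17, so the Y-coordinate is 5/17.
[XYW] = ½·(10·(9−(117/17)) + 10·(117/17−10) + (154/17)·(10−9)) = ½·(360/17 − 530/17 + 154/17) = -8/17, so the Z-coordinate is 8/17.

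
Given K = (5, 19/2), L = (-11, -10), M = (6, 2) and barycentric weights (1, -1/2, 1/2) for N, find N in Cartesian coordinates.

(27/2, 31/2)

N = 1·K + (-1/2)·L + (1/2)·M.
x-coordinate: 1·5 + (-1/2)·(-11) + (1/2)·6 = 27/2.
y-coordinate: 1·(19/2) + (-1/2)·(-10) + (1/2)·2 = 31/2.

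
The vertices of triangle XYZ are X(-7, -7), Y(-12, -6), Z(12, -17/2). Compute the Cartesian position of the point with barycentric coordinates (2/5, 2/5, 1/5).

(-26/5, -69/10)

W = (2/5)·X + (2/5)·Y + (1/5)·Z.
x-coordinate: (2/5)·(-7) + (2/5)·(-12) + (1/5)·12 = -26/5.
y-coordinate: (2/5)·(-7) + (2/5)·(-6) + (1/5)·(-17/2) = -69/10.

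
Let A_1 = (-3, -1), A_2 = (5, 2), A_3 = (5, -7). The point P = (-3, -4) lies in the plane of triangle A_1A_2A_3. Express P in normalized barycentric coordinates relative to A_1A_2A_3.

(1, -1/3, 1/3)

Signed area of the reference triangle: [A_1A_2A_3] = ½·((-3)·(2−(-7)) + 5·(-7−(-1)) + 5·(-1−2)) = ½·(-27 − 30 − 15) = -36.
[PA_2A_3] = ½·((-3)·(2−(-7)) + 5·(-7−(-4)) + 5·(-4−2)) = ½·(-27 − 15 − 30) = -36, so the A_1-coordinate is (-36)/(-36) = 1.
[A_1PA_3] = ½·((-3)·(-4−(-7)) + (-3)·(-7−(-1)) + 5·(-1−(-4))) = ½·(-9 + 18 + 15) = 12, so the A_2-coordinate is -1/3.
[A_1A_2P] = ½·((-3)·(2−(-4)) + 5·(-4−(-1)) + (-3)·(-1−2)) = ½·(-18 − 15 + 9) = -12, so the A_3-coordinate is 1/3.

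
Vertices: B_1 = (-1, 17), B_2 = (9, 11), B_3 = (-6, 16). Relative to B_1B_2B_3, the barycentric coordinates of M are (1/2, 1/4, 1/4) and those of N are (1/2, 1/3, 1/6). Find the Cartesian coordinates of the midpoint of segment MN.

Barycentric coordinates of the midpoint are the average: (1/2, 7/24, 5/24).
Converting: (1/2)·B_1 + (7/24)·B_2 + (5/24)·B_3 = (7/8, 361/24).

(7/8, 361/24)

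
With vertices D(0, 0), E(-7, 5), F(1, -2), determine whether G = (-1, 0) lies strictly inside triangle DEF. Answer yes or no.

Barycentric coordinates of G: (2/9, 2/9, 5/9).
The three coordinates are positive, positive, positive; a point is interior exactly when all three are positive.

yes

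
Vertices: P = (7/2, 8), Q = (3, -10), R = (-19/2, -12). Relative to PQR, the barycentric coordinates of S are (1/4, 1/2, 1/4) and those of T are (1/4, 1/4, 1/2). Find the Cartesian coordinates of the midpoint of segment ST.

Barycentric coordinates of the midpoint are the average: (1/4, 3/8, 3/8).
Converting: (1/4)·P + (3/8)·Q + (3/8)·R = (-25/16, -25/4).

(-25/16, -25/4)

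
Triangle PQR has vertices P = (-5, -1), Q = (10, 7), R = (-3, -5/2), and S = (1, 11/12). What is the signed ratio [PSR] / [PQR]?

[PQR] = ½·((-5)·(7−(-5/2)) + 10·(-5/2−(-1)) + (-3)·(-1−7)) = ½·(-95/2 − 15 + 24) = -77/4.
[PSR] = ½·((-5)·(11/12−(-5/2)) + 1·(-5/2−(-1)) + (-3)·(-1−(11/12))) = ½·(-205/12 − 3/2 + 23/4) = -77/12, so the ratio is (-77/12)/(-77/4) = 1/3.

1/3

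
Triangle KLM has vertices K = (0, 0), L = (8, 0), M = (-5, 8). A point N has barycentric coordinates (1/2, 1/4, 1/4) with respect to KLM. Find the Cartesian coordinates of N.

(3/4, 2)

N = (1/2)·K + (1/4)·L + (1/4)·M.
x-coordinate: (1/2)·0 + (1/4)·8 + (1/4)·(-5) = 3/4.
y-coordinate: (1/2)·0 + (1/4)·0 + (1/4)·8 = 2.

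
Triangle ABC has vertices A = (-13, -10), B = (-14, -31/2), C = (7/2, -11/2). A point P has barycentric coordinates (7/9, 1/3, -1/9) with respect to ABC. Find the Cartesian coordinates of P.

P = (7/9)·A + (1/3)·B + (-1/9)·C.
x-coordinate: (7/9)·(-13) + (1/3)·(-14) + (-1/9)·(7/2) = -91/6.
y-coordinate: (7/9)·(-10) + (1/3)·(-31/2) + (-1/9)·(-11/2) = -37/3.

(-91/6, -37/3)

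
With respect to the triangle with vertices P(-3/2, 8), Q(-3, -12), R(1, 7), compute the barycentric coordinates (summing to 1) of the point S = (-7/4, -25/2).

Signed area of the reference triangle: [PQR] = ½·((-3/2)·(-12−7) + (-3)·(7−8) + 1·(8−(-12))) = ½·(57/2 + 3 + 20) = 103/4.
[SQR] = ½·((-7/4)·(-12−7) + (-3)·(7−(-25/2)) + 1·(-25/2−(-12))) = ½·(133/4 − 117/2 − 1/2) = -103/8, so the P-coordinate is (-103/8)/(103/4) = -1/2.
[PSR] = ½·((-3/2)·(-25/2−7) + (-7/4)·(7−8) + 1·(8−(-25/2))) = ½·(117/4 + 7/4 + 41/2) = 103/4, so the Q-coordinate is 1.
[PQS] = ½·((-3/2)·(-12−(-25/2)) + (-3)·(-25/2−8) + (-7/4)·(8−(-12))) = ½·(-3/4 + 123/2 − 35) = 103/8, so the R-coordinate is 1/2.

(-1/2, 1, 1/2)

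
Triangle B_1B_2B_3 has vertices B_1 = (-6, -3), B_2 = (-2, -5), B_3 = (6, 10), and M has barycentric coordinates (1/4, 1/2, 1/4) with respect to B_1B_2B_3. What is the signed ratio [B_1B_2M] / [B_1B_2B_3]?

1/4

The signed ratio [B_1B_2M]/[B_1B_2B_3] equals the barycentric coordinate of M at vertex B_3, which is 1/4.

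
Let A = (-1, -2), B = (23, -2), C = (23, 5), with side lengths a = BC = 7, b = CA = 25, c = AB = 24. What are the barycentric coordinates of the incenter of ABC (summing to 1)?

(1/8, 25/56, 3/7)

The incenter has barycentric coordinates proportional to the opposite side lengths: (7 : 25 : 24).
Normalizing by 7+25+24 = 56 gives (1/8, 25/56, 3/7).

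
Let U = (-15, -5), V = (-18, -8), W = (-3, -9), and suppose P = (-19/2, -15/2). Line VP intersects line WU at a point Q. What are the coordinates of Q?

Barycentric coordinates of P with respect to UVW: (1/3, 1/6, 1/2).
On side WU the V-coordinate is zero; dropping P's V-weight 1/6 and renormalizing the remaining 1/2 : 1/3 gives weights 3/5, 2/5 on W, U.
Q = (3/5)·(-3, -9) + (2/5)·(-15, -5) = (-39/5, -37/5).

(-39/5, -37/5)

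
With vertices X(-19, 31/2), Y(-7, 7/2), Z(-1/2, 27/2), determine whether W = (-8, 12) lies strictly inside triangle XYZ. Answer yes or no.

yes

Barycentric coordinates of W: (29/88, 19/88, 5/11).
The three coordinates are positive, positive, positive; a point is interior exactly when all three are positive.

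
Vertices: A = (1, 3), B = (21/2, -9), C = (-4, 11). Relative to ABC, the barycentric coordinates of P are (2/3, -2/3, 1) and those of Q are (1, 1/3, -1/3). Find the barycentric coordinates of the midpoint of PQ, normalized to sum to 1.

(5/6, -1/6, 1/3)

Since both coordinate triples sum to 1, the midpoint's barycentrics are the componentwise average.
(2/3+1)/2 = 5/6; similarly -1/6 and 1/3.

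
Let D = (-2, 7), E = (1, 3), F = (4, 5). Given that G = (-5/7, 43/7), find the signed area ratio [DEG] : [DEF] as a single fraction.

1/7

[DEF] = ½·((-2)·(3−5) + 1·(5−7) + 4·(7−3)) = ½·(4 − 2 + 16) = 9.
[DEG] = ½·((-2)·(3−(43/7)) + 1·(43/7−7) + (-5/7)·(7−3)) = ½·(44/7 − 6/7 − 20/7) = 9/7, so the ratio is (9/7)/9 = 1/7.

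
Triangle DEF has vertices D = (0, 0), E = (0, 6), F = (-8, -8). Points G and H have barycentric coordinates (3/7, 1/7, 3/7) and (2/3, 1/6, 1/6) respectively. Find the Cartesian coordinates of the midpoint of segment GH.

(-50/21, -61/42)

Barycentric coordinates of the midpoint are the average: (23/42, 13/84, 25/84).
Converting: (23/42)·D + (13/84)·E + (25/84)·F = (-50/21, -61/42).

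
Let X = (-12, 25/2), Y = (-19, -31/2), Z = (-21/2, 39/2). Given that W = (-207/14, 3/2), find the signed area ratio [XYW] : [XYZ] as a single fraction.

[XYZ] = ½·((-12)·(-31/2−(39/2)) + (-19)·(39/2−(25/2)) + (-21/2)·(25/2−(-31/2))) = ½·(420 − 133 − 294) = -7/2.
[XYW] = ½·((-12)·(-31/2−(3/2)) + (-19)·(3/2−(25/2)) + (-207/14)·(25/2−(-31/2))) = ½·(204 + 209 − 414) = -1/2, so the ratio is (-1/2)/(-7/2) = 1/7.

1/7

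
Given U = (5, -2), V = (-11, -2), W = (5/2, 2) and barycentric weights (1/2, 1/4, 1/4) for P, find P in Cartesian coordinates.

(3/8, -1)

P = (1/2)·U + (1/4)·V + (1/4)·W.
x-coordinate: (1/2)·5 + (1/4)·(-11) + (1/4)·(5/2) = 3/8.
y-coordinate: (1/2)·(-2) + (1/4)·(-2) + (1/4)·2 = -1.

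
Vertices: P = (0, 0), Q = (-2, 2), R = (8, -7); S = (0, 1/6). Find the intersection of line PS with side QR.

(0, 1/5)

Barycentric coordinates of S with respect to PQR: (1/6, 2/3, 1/6).
On side QR the P-coordinate is zero; dropping S's P-weight 1/6 and renormalizing the remaining 2/3 : 1/6 gives weights 4/5, 1/5 on Q, R.
T = (4/5)·(-2, 2) + (1/5)·(8, -7) = (0, 1/5).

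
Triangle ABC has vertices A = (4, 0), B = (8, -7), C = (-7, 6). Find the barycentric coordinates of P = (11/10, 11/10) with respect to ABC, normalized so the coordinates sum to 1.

Signed area of the reference triangle: [ABC] = ½·(4·(-7−6) + 8·(6−0) + (-7)·(0−(-7))) = ½·(-52 + 48 − 49) = -53/2.
[PBC] = ½·((11/10)·(-7−6) + 8·(6−(11/10)) + (-7)·(11/10−(-7))) = ½·(-143/10 + 196/5 − 567/10) = -159/10, so the A-coordinate is (-159/10)/(-53/2) = 3/5.
[APC] = ½·(4·(11/10−6) + (11/10)·(6−0) + (-7)·(0−(11/10))) = ½·(-98/5 + 33/5 + 77/10) = -53/20, so the B-coordinate is 1/10.
[ABP] = ½·(4·(-7−(11/10)) + 8·(11/10−0) + (11/10)·(0−(-7))) = ½·(-162/5 + 44/5 + 77/10) = -159/20, so the C-coordinate is 3/10.
Check: 3/5 + 1/10 + 3/10 = 1.

(3/5, 1/10, 3/10)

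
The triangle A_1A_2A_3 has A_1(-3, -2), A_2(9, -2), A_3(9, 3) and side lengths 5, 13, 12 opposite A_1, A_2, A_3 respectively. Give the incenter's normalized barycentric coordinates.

(1/6, 13/30, 2/5)

The incenter has barycentric coordinates proportional to the opposite side lengths: (5 : 13 : 12).
Normalizing by 5+13+12 = 30 gives (1/6, 13/30, 2/5).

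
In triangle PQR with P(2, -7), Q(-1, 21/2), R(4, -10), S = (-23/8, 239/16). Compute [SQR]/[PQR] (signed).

5/8

[PQR] = ½·(2·(21/2−(-10)) + (-1)·(-10−(-7)) + 4·(-7−(21/2))) = ½·(41 + 3 − 70) = -13.
[SQR] = ½·((-23/8)·(21/2−(-10)) + (-1)·(-10−(239/16)) + 4·(239/16−(21/2))) = ½·(-943/16 + 399/16 + 71/4) = -65/8, so the ratio is (-65/8)/(-13) = 5/8.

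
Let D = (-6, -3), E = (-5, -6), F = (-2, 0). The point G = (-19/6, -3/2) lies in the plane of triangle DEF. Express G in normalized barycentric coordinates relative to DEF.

Signed area of the reference triangle: [DEF] = ½·((-6)·(-6−0) + (-5)·(0−(-3)) + (-2)·(-3−(-6))) = ½·(36 − 15 − 6) = 15/2.
[GEF] = ½·((-19/6)·(-6−0) + (-5)·(0−(-3/2)) + (-2)·(-3/2−(-6))) = ½·(19 − 15/2 − 9) = 5/4, so the D-coordinate is (5/4)/(15/2) = 1/6.
[DGF] = ½·((-6)·(-3/2−0) + (-19/6)·(0−(-3)) + (-2)·(-3−(-3/2))) = ½·(9 − 19/2 + 3) = 5/4, so the E-coordinate is 1/6.
[DEG] = ½·((-6)·(-6−(-3/2)) + (-5)·(-3/2−(-3)) + (-19/6)·(-3−(-6))) = ½·(27 − 15/2 − 19/2) = 5, so the F-coordinate is 2/3.

(1/6, 1/6, 2/3)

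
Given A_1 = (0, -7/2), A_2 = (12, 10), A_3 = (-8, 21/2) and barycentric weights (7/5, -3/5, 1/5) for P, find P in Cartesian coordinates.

P = (7/5)·A_1 + (-3/5)·A_2 + (1/5)·A_3.
x-coordinate: (7/5)·0 + (-3/5)·12 + (1/5)·(-8) = -44/5.
y-coordinate: (7/5)·(-7/2) + (-3/5)·10 + (1/5)·(21/2) = -44/5.

(-44/5, -44/5)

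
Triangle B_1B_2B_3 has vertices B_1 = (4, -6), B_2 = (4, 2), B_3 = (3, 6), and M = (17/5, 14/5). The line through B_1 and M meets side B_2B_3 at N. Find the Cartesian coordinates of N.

Barycentric coordinates of M with respect to B_1B_2B_3: (1/5, 1/5, 3/5).
On side B_2B_3 the B_1-coordinate is zero; dropping M's B_1-weight 1/5 and renormalizing the remaining 1/5 : 3/5 gives weights 1/4, 3/4 on B_2, B_3.
N = (1/4)·(4, 2) + (3/4)·(3, 6) = (13/4, 5).

(13/4, 5)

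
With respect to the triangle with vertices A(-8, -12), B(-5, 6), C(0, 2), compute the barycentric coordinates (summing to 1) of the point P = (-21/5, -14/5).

(2/5, 1/5, 2/5)

Signed area of the reference triangle: [ABC] = ½·((-8)·(6−2) + (-5)·(2−(-12)) + 0·(-12−6)) = ½·(-32 − 70 + 0) = -51.
[PBC] = ½·((-21/5)·(6−2) + (-5)·(2−(-14/5)) + 0·(-14/5−6)) = ½·(-84/5 − 24 + 0) = -102/5, so the A-coordinate is (-102/5)/(-51) = 2/5.
[APC] = ½·((-8)·(-14/5−2) + (-21/5)·(2−(-12)) + 0·(-12−(-14/5))) = ½·(192/5 − 294/5 + 0) = -51/5, so the B-coordinate is 1/5.
[ABP] = ½·((-8)·(6−(-14/5)) + (-5)·(-14/5−(-12)) + (-21/5)·(-12−6)) = ½·(-352/5 − 46 + 378/5) = -102/5, so the C-coordinate is 2/5.
Check: 2/5 + 1/5 + 2/5 = 1.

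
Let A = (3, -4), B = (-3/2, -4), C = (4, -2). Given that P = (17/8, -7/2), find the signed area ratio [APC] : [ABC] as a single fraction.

[ABC] = ½·(3·(-4−(-2)) + (-3/2)·(-2−(-4)) + 4·(-4−(-4))) = ½·(-6 − 3 + 0) = -9/2.
[APC] = ½·(3·(-7/2−(-2)) + (17/8)·(-2−(-4)) + 4·(-4−(-7/2))) = ½·(-9/2 + 17/4 − 2) = -9/8, so the ratio is (-9/8)/(-9/2) = 1/4.

1/4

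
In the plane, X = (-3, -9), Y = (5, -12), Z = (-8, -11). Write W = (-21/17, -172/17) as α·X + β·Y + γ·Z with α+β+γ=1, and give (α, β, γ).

(10/17, 5/17, 2/17)

Signed area of the reference triangle: [XYZ] = ½·((-3)·(-12−(-11)) + 5·(-11−(-9)) + (-8)·(-9−(-12))) = ½·(3 − 10 − 24) = -31/2.
[WYZ] = ½·((-21/17)·(-12−(-11)) + 5·(-11−(-172/17)) + (-8)·(-172/17−(-12))) = ½·(21/17 − 75/17 − 256/17) = -155/17, so the X-coordinate is (-155/17)/(-31/2) = 10/17.
[XWZ] = ½·((-3)·(-172/17−(-11)) + (-21/17)·(-11−(-9)) + (-8)·(-9−(-172/17))) = ½·(-45/17 + 42/17 − 152/17) = -155/34, so the Y-coordinate is 5/17.
[XYW] = ½·((-3)·(-12−(-172/17)) + 5·(-172/17−(-9)) + (-21/17)·(-9−(-12))) = ½·(96/17 − 95/17 − 63/17) = -31/17, so the Z-coordinate is 2/17.
Check: 10/17 + 5/17 + 2/17 = 1.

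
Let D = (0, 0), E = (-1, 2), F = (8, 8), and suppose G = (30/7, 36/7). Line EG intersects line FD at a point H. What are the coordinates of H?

Barycentric coordinates of G with respect to DEF: (1/7, 2/7, 4/7).
On side FD the E-coordinate is zero; dropping G's E-weight 2/7 and renormalizing the remaining 4/7 : 1/7 gives weights 4/5, 1/5 on F, D.
H = (4/5)·(8, 8) + (1/5)·(0, 0) = (32/5, 32/5).

(32/5, 32/5)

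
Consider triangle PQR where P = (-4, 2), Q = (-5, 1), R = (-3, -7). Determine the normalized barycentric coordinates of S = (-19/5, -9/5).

(2/5, 1/5, 2/5)

Signed area of the reference triangle: [PQR] = ½·((-4)·(1−(-7)) + (-5)·(-7−2) + (-3)·(2−1)) = ½·(-32 + 45 − 3) = 5.
[SQR] = ½·((-19/5)·(1−(-7)) + (-5)·(-7−(-9/5)) + (-3)·(-9/5−1)) = ½·(-152/5 + 26 + 42/5) = 2, so the P-coordinate is 2/5 = 2/5.
[PSR] = ½·((-4)·(-9/5−(-7)) + (-19/5)·(-7−2) + (-3)·(2−(-9/5))) = ½·(-104/5 + 171/5 − 57/5) = 1, so the Q-coordinate is 1/5.
[PQS] = ½·((-4)·(1−(-9/5)) + (-5)·(-9/5−2) + (-19/5)·(2−1)) = ½·(-56/5 + 19 − 19/5) = 2, so the R-coordinate is 2/5.
Check: 2/5 + 1/5 + 2/5 = 1.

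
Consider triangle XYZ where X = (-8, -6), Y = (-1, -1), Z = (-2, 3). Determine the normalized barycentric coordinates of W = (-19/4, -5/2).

Signed area of the reference triangle: [XYZ] = ½·((-8)·(-1−3) + (-1)·(3−(-6)) + (-2)·(-6−(-1))) = ½·(32 − 9 + 10) = 33/2.
[WYZ] = ½·((-19/4)·(-1−3) + (-1)·(3−(-5/2)) + (-2)·(-5/2−(-1))) = ½·(19 − 11/2 + 3) = 33/4, so the X-coordinate is (33/4)/(33/2) = 1/2.
[XWZ] = ½·((-8)·(-5/2−3) + (-19/4)·(3−(-6)) + (-2)·(-6−(-5/2))) = ½·(44 − 171/4 + 7) = 33/8, so the Y-coordinate is 1/4.
[XYW] = ½·((-8)·(-1−(-5/2)) + (-1)·(-5/2−(-6)) + (-19/4)·(-6−(-1))) = ½·(-12 − 7/2 + 95/4) = 33/8, so the Z-coordinate is 1/4.

(1/2, 1/4, 1/4)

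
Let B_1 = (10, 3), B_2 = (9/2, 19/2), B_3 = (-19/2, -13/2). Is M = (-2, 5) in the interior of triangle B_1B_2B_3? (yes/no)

Barycentric coordinates of M: (-41/179, 153/179, 67/179).
The three coordinates are negative, positive, positive; a point is interior exactly when all three are positive.

no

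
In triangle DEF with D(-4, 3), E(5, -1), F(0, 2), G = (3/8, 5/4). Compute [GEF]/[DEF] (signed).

[DEF] = ½·((-4)·(-1−2) + 5·(2−3) + 0·(3−(-1))) = ½·(12 − 5 + 0) = 7/2.
[GEF] = ½·((3/8)·(-1−2) + 5·(2−(5/4)) + 0·(5/4−(-1))) = ½·(-9/8 + 15/4 + 0) = 21/16, so the ratio is (21/16)/(7/2) = 3/8.

3/8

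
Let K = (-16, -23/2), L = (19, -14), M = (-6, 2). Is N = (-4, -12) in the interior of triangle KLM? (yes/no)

Barycentric coordinates of N: (636/995, 334/995, 5/199).
The three coordinates are positive, positive, positive; a point is interior exactly when all three are positive.

yes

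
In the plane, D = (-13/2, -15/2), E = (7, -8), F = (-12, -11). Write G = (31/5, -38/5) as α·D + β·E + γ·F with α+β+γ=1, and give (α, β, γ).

(1/5, 9/10, -1/10)

Signed area of the reference triangle: [DEF] = ½·((-13/2)·(-8−(-11)) + 7·(-11−(-15/2)) + (-12)·(-15/2−(-8))) = ½·(-39/2 − 49/2 − 6) = -25.
[GEF] = ½·((31/5)·(-8−(-11)) + 7·(-11−(-38/5)) + (-12)·(-38/5−(-8))) = ½·(93/5 − 119/5 − 24/5) = -5, so the D-coordinate is (-5)/(-25) = 1/5.
[DGF] = ½·((-13/2)·(-38/5−(-11)) + (31/5)·(-11−(-15/2)) + (-12)·(-15/2−(-38/5))) = ½·(-221/10 − 217/10 − 6/5) = -45/2, so the E-coordinate is 9/10.
[DEG] = ½·((-13/2)·(-8−(-38/5)) + 7·(-38/5−(-15/2)) + (31/5)·(-15/2−(-8))) = ½·(13/5 − 7/10 + 31/10) = 5/2, so the F-coordinate is -1/10.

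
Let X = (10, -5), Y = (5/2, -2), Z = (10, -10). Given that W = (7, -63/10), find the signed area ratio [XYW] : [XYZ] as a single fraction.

[XYZ] = ½·(10·(-2−(-10)) + (5/2)·(-10−(-5)) + 10·(-5−(-2))) = ½·(80 − 25/2 − 30) = 75/4.
[XYW] = ½·(10·(-2−(-63/10)) + (5/2)·(-63/10−(-5)) + 7·(-5−(-2))) = ½·(43 − 13/4 − 21) = 75/8, so the ratio is (75/8)/(75/4) = 1/2.

1/2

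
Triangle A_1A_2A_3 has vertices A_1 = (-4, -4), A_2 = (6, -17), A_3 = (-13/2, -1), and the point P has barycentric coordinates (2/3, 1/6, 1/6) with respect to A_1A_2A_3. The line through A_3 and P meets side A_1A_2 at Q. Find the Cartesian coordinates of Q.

(-2, -33/5)

Line A_3P meets A_1A_2 where the A_3-coordinate vanishes; zeroing P's A_3-weight and renormalizing leaves A_1, A_2-weights 2/3 : 1/6 → (4/5, 1/5).
So Q = (4/5)·A_1 + (1/5)·A_2 = (-2, -33/5).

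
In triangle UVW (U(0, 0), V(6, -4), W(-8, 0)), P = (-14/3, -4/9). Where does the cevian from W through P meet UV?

Barycentric coordinates of P with respect to UVW: (2/9, 1/9, 2/3).
On side UV the W-coordinate is zero; dropping P's W-weight 2/3 and renormalizing the remaining 2/9 : 1/9 gives weights 2/3, 1/3 on U, V.
Q = (2/3)·(0, 0) + (1/3)·(6, -4) = (2, -4/3).

(2, -4/3)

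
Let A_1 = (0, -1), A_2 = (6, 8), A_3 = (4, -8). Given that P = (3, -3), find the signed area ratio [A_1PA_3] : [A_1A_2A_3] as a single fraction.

1/6

[A_1A_2A_3] = ½·(0·(8−(-8)) + 6·(-8−(-1)) + 4·(-1−8)) = ½·(0 − 42 − 36) = -39.
[A_1PA_3] = ½·(0·(-3−(-8)) + 3·(-8−(-1)) + 4·(-1−(-3))) = ½·(0 − 21 + 8) = -13/2, so the ratio is (-13/2)/(-39) = 1/6.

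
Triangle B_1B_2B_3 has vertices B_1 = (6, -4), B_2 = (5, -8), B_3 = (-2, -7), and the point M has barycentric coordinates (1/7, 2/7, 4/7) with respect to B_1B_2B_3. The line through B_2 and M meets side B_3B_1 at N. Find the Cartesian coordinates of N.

Line B_2M meets B_3B_1 where the B_2-coordinate vanishes; zeroing M's B_2-weight and renormalizing leaves B_3, B_1-weights 4/7 : 1/7 → (4/5, 1/5).
So N = (4/5)·B_3 + (1/5)·B_1 = (-2/5, -32/5).

(-2/5, -32/5)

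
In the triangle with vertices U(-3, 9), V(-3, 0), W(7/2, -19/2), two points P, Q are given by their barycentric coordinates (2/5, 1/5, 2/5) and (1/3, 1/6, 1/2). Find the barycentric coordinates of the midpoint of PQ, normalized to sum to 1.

(11/30, 11/60, 9/20)

Since both coordinate triples sum to 1, the midpoint's barycentrics are the componentwise average.
(2/5+1/3)/2 = 11/30; similarly 11/60 and 9/20.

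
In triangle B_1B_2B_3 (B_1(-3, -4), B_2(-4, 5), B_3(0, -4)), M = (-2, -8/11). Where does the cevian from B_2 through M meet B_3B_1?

Barycentric coordinates of M with respect to B_1B_2B_3: (2/11, 4/11, 5/11).
On side B_3B_1 the B_2-coordinate is zero; dropping M's B_2-weight 4/11 and renormalizing the remaining 5/11 : 2/11 gives weights 5/7, 2/7 on B_3, B_1.
N = (5/7)·(0, -4) + (2/7)·(-3, -4) = (-6/7, -4).

(-6/7, -4)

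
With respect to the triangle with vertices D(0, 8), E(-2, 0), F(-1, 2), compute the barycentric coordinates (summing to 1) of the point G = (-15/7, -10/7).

(-2/7, 6/7, 3/7)

Signed area of the reference triangle: [DEF] = ½·(0·(0−2) + (-2)·(2−8) + (-1)·(8−0)) = ½·(0 + 12 − 8) = 2.
[GEF] = ½·((-15/7)·(0−2) + (-2)·(2−(-10/7)) + (-1)·(-10/7−0)) = ½·(30/7 − 48/7 + 10/7) = -4/7, so the D-coordinate is (-4/7)/2 = -2/7.
[DGF] = ½·(0·(-10/7−2) + (-15/7)·(2−8) + (-1)·(8−(-10/7))) = ½·(0 + 90/7 − 66/7) = 12/7, so the E-coordinate is 6/7.
[DEG] = ½·(0·(0−(-10/7)) + (-2)·(-10/7−8) + (-15/7)·(8−0)) = ½·(0 + 132/7 − 120/7) = 6/7, so the F-coordinate is 3/7.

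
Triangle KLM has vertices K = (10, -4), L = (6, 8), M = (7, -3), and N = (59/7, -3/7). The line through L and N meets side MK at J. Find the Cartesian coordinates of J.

(47/5, -19/5)

Barycentric coordinates of N with respect to KLM: (4/7, 2/7, 1/7).
On side MK the L-coordinate is zero; dropping N's L-weight 2/7 and renormalizing the remaining 1/7 : 4/7 gives weights 1/5, 4/5 on M, K.
J = (1/5)·(7, -3) + (4/5)·(10, -4) = (47/5, -19/5).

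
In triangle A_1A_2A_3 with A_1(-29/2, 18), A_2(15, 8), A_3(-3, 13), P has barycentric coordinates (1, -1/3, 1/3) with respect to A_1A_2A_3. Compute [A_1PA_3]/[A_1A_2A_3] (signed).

-1/3

The signed ratio [A_1PA_3]/[A_1A_2A_3] equals the barycentric coordinate of P at vertex A_2, which is -1/3.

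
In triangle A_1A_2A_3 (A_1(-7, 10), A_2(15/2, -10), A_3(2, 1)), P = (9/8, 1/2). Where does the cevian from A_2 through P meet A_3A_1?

(-1, 4)

Barycentric coordinates of P with respect to A_1A_2A_3: (1/4, 1/4, 1/2).
On side A_3A_1 the A_2-coordinate is zero; dropping P's A_2-weight 1/4 and renormalizing the remaining 1/2 : 1/4 gives weights 2/3, 1/3 on A_3, A_1.
Q = (2/3)·(2, 1) + (1/3)·(-7, 10) = (-1, 4).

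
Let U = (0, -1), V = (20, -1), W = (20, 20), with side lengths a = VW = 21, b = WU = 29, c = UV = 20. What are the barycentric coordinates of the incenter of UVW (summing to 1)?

The incenter has barycentric coordinates proportional to the opposite side lengths: (21 : 29 : 20).
Normalizing by 21+29+20 = 70 gives (3/10, 29/70, 2/7).

(3/10, 29/70, 2/7)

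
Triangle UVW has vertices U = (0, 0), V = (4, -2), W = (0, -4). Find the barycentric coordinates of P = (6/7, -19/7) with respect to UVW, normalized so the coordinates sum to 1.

Signed area of the reference triangle: [UVW] = ½·(0·(-2−(-4)) + 4·(-4−0) + 0·(0−(-2))) = ½·(0 − 16 + 0) = -8.
[PVW] = ½·((6/7)·(-2−(-4)) + 4·(-4−(-19/7)) + 0·(-19/7−(-2))) = ½·(12/7 − 36/7 + 0) = -12/7, so the U-coordinate is (-12/7)/(-8) = 3/14.
[UPW] = ½·(0·(-19/7−(-4)) + (6/7)·(-4−0) + 0·(0−(-19/7))) = ½·(0 − 24/7 + 0) = -12/7, so the V-coordinate is 3/14.
[UVP] = ½·(0·(-2−(-19/7)) + 4·(-19/7−0) + (6/7)·(0−(-2))) = ½·(0 − 76/7 + 12/7) = -32/7, so the W-coordinate is 4/7.

(3/14, 3/14, 4/7)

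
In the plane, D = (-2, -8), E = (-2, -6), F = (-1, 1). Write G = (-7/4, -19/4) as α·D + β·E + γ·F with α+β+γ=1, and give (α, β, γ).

(1/4, 1/2, 1/4)

Signed area of the reference triangle: [DEF] = ½·((-2)·(-6−1) + (-2)·(1−(-8)) + (-1)·(-8−(-6))) = ½·(14 − 18 + 2) = -1.
[GEF] = ½·((-7/4)·(-6−1) + (-2)·(1−(-19/4)) + (-1)·(-19/4−(-6))) = ½·(49/4 − 23/2 − 5/4) = -1/4, so the D-coordinate is (-1/4)/(-1) = 1/4.
[DGF] = ½·((-2)·(-19/4−1) + (-7/4)·(1−(-8)) + (-1)·(-8−(-19/4))) = ½·(23/2 − 63/4 + 13/4) = -1/2, so the E-coordinate is 1/2.
[DEG] = ½·((-2)·(-6−(-19/4)) + (-2)·(-19/4−(-8)) + (-7/4)·(-8−(-6))) = ½·(5/2 − 13/2 + 7/2) = -1/4, so the F-coordinate is 1/4.
Check: 1/4 + 1/2 + 1/4 = 1.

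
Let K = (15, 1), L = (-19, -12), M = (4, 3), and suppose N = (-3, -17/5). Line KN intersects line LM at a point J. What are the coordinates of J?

(-15/2, -9/2)

Barycentric coordinates of N with respect to KLM: (1/5, 2/5, 2/5).
On side LM the K-coordinate is zero; dropping N's K-weight 1/5 and renormalizing the remaining 2/5 : 2/5 gives weights 1/2, 1/2 on L, M.
J = (1/2)·(-19, -12) + (1/2)·(4, 3) = (-15/2, -9/2).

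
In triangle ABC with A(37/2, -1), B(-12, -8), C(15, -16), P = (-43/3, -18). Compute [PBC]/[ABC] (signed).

-2/3

[ABC] = ½·((37/2)·(-8−(-16)) + (-12)·(-16−(-1)) + 15·(-1−(-8))) = ½·(148 + 180 + 105) = 433/2.
[PBC] = ½·((-43/3)·(-8−(-16)) + (-12)·(-16−(-18)) + 15·(-18−(-8))) = ½·(-344/3 − 24 − 150) = -433/3, so the ratio is (-433/3)/(433/2) = -2/3.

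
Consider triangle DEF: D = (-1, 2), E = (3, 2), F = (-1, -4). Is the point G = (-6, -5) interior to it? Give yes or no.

Barycentric coordinates of G: (13/12, -5/4, 7/6).
The three coordinates are positive, negative, positive; a point is interior exactly when all three are positive.

no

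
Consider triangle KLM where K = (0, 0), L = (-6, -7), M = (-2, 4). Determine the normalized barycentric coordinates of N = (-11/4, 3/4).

Signed area of the reference triangle: [KLM] = ½·(0·(-7−4) + (-6)·(4−0) + (-2)·(0−(-7))) = ½·(0 − 24 − 14) = -19.
[NLM] = ½·((-11/4)·(-7−4) + (-6)·(4−(3/4)) + (-2)·(3/4−(-7))) = ½·(121/4 − 39/2 − 31/2) = -19/8, so the K-coordinate is (-19/8)/(-19) = 1/8.
[KNM] = ½·(0·(3/4−4) + (-11/4)·(4−0) + (-2)·(0−(3/4))) = ½·(0 − 11 + 3/2) = -19/4, so the L-coordinate is 1/4.
[KLN] = ½·(0·(-7−(3/4)) + (-6)·(3/4−0) + (-11/4)·(0−(-7))) = ½·(0 − 9/2 − 77/4) = -95/8, so the M-coordinate is 5/8.
Check: 1/8 + 1/4 + 5/8 = 1.

(1/8, 1/4, 5/8)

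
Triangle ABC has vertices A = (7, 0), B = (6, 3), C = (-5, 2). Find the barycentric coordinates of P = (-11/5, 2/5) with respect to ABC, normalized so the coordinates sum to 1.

(3/5, -2/5, 4/5)

Signed area of the reference triangle: [ABC] = ½·(7·(3−2) + 6·(2−0) + (-5)·(0−3)) = ½·(7 + 12 + 15) = 17.
[PBC] = ½·((-11/5)·(3−2) + 6·(2−(2/5)) + (-5)·(2/5−3)) = ½·(-11/5 + 48/5 + 13) = 51/5, so the A-coordinate is (51/5)/17 = 3/5.
[APC] = ½·(7·(2/5−2) + (-11/5)·(2−0) + (-5)·(0−(2/5))) = ½·(-56/5 − 22/5 + 2) = -34/5, so the B-coordinate is -2/5.
[ABP] = ½·(7·(3−(2/5)) + 6·(2/5−0) + (-11/5)·(0−3)) = ½·(91/5 + 12/5 + 33/5) = 68/5, so the C-coordinate is 4/5.
Check: 3/5 − 2/5 + 4/5 = 1.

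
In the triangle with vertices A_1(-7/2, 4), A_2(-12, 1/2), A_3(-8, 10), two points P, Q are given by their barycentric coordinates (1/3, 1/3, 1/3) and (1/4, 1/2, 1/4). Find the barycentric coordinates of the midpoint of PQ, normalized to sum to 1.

Since both coordinate triples sum to 1, the midpoint's barycentrics are the componentwise average.
(1/3+1/4)/2 = 7/24; similarly 5/12 and 7/24.

(7/24, 5/12, 7/24)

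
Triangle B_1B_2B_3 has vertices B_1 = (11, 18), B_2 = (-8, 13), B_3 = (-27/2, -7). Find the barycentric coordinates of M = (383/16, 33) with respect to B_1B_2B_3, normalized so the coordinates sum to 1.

Signed area of the reference triangle: [B_1B_2B_3] = ½·(11·(13−(-7)) + (-8)·(-7−18) + (-27/2)·(18−13)) = ½·(220 + 200 − 135/2) = 705/4.
[MB_2B_3] = ½·((383/16)·(13−(-7)) + (-8)·(-7−33) + (-27/2)·(33−13)) = ½·(1915/4 + 320 − 270) = 2115/8, so the B_1-coordinate is (2115/8)/(705/4) = 3/2.
[B_1MB_3] = ½·(11·(33−(-7)) + (383/16)·(-7−18) + (-27/2)·(18−33)) = ½·(440 − 9575/16 + 405/2) = 705/32, so the B_2-coordinate is 1/8.
[B_1B_2M] = ½·(11·(13−33) + (-8)·(33−18) + (383/16)·(18−13)) = ½·(-220 − 120 + 1915/16) = -3525/32, so the B_3-coordinate is -5/8.
Check: 3/2 + 1/8 − 5/8 = 1.

(3/2, 1/8, -5/8)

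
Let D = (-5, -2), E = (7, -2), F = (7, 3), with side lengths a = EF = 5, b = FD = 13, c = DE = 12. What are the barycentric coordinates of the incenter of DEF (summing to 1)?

The incenter has barycentric coordinates proportional to the opposite side lengths: (5 : 13 : 12).
Normalizing by 5+13+12 = 30 gives (1/6, 13/30, 2/5).

(1/6, 13/30, 2/5)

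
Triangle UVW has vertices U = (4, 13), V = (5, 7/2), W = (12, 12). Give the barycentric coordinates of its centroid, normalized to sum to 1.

The centroid is the average of the vertices, so each weight is 1/3.

(1/3, 1/3, 1/3)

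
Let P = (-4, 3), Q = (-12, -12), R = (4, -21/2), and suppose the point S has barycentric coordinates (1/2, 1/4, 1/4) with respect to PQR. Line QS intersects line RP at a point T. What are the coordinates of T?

(-4/3, -3/2)

Line QS meets RP where the Q-coordinate vanishes; zeroing S's Q-weight and renormalizing leaves R, P-weights 1/4 : 1/2 → (1/3, 2/3).
So T = (1/3)·R + (2/3)·P = (-4/3, -3/2).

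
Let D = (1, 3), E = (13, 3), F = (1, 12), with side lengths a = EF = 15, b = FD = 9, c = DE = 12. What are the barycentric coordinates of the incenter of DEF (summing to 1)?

(5/12, 1/4, 1/3)

The incenter has barycentric coordinates proportional to the opposite side lengths: (15 : 9 : 12).
Normalizing by 15+9+12 = 36 gives (5/12, 1/4, 1/3).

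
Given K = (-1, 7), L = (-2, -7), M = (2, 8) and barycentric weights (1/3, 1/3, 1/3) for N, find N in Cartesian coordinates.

N = (1/3)·K + (1/3)·L + (1/3)·M.
x-coordinate: (1/3)·(-1) + (1/3)·(-2) + (1/3)·2 = -1/3.
y-coordinate: (1/3)·7 + (1/3)·(-7) + (1/3)·8 = 8/3.

(-1/3, 8/3)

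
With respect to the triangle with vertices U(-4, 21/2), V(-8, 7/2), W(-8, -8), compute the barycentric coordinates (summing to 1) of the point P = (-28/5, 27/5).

(3/5, 1/5, 1/5)

Signed area of the reference triangle: [UVW] = ½·((-4)·(7/2−(-8)) + (-8)·(-8−(21/2)) + (-8)·(21/2−(7/2))) = ½·(-46 + 148 − 56) = 23.
[PVW] = ½·((-28/5)·(7/2−(-8)) + (-8)·(-8−(27/5)) + (-8)·(27/5−(7/2))) = ½·(-322/5 + 536/5 − 76/5) = 69/5, so the U-coordinate is (69/5)/23 = 3/5.
[UPW] = ½·((-4)·(27/5−(-8)) + (-28/5)·(-8−(21/2)) + (-8)·(21/2−(27/5))) = ½·(-268/5 + 518/5 − 204/5) = 23/5, so the V-coordinate is 1/5.
[UVP] = ½·((-4)·(7/2−(27/5)) + (-8)·(27/5−(21/2)) + (-28/5)·(21/2−(7/2))) = ½·(38/5 + 204/5 − 196/5) = 23/5, so the W-coordinate is 1/5.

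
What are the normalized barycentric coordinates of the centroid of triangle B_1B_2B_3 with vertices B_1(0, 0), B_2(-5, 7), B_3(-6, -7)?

The centroid is the average of the vertices, so each weight is 1/3.

(1/3, 1/3, 1/3)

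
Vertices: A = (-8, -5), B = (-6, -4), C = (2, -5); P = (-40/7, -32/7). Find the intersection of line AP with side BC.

Barycentric coordinates of P with respect to ABC: (3/7, 3/7, 1/7).
On side BC the A-coordinate is zero; dropping P's A-weight 3/7 and renormalizing the remaining 3/7 : 1/7 gives weights 3/4, 1/4 on B, C.
Q = (3/4)·(-6, -4) + (1/4)·(2, -5) = (-4, -17/4).

(-4, -17/4)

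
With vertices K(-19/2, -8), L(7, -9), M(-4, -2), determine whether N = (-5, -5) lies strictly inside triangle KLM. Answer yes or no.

yes

Barycentric coordinates of N: (80/209, 21/209, 108/209).
The three coordinates are positive, positive, positive; a point is interior exactly when all three are positive.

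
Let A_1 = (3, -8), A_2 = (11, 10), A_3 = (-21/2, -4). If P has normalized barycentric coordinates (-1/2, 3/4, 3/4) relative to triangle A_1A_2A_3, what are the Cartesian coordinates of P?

(-9/8, 17/2)

P = (-1/2)·A_1 + (3/4)·A_2 + (3/4)·A_3.
x-coordinate: (-1/2)·3 + (3/4)·11 + (3/4)·(-21/2) = -9/8.
y-coordinate: (-1/2)·(-8) + (3/4)·10 + (3/4)·(-4) = 17/2.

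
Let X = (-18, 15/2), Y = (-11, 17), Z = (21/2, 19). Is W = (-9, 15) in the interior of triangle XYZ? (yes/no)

Barycentric coordinates of W: (188/761, 441/761, 132/761).
The three coordinates are positive, positive, positive; a point is interior exactly when all three are positive.

yes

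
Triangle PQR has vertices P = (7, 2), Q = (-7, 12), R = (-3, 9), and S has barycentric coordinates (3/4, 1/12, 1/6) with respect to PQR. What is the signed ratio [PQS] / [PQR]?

1/6

The signed ratio [PQS]/[PQR] equals the barycentric coordinate of S at vertex R, which is 1/6.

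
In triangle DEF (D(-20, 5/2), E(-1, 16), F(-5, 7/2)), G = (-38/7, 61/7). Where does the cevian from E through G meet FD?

(-35/4, 13/4)

Barycentric coordinates of G with respect to DEF: (1/7, 3/7, 3/7).
On side FD the E-coordinate is zero; dropping G's E-weight 3/7 and renormalizing the remaining 3/7 : 1/7 gives weights 3/4, 1/4 on F, D.
H = (3/4)·(-5, 7/2) + (1/4)·(-20, 5/2) = (-35/4, 13/4).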